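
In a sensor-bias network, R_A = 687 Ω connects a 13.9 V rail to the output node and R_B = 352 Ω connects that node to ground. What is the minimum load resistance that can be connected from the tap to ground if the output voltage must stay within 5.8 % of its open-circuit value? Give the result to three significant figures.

R_L(min) ≈ 3.78 kΩ

Output resistance R_th = R_A‖R_B = (687 × 352)/1039 = 232.7 Ω.
The fractional drop is R_th/(R_th + R_L); requiring this ≤ 0.0580 gives R_L ≥ R_th(1/0.0580 − 1) = 232.7 × 16.24 = 3.78 kΩ.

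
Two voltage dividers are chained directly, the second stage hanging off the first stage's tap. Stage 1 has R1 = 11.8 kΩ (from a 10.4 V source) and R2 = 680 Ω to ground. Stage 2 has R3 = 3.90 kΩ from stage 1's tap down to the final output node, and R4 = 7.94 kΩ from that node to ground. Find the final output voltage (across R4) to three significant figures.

Stage 2 presents R3+R4 = 11840 Ω as a load on stage 1's tap.
Stage 1's lower leg becomes R2‖(R3+R4) = 643.1 Ω, so V_mid = 10.4 × 643.1/12440 = 0.5375 V.
Stage 2 is itself unloaded: V_out = V_mid × R4/(R3+R4) = 0.5375 × 7940/11840 = 0.360 V.

V_out ≈ 0.360 V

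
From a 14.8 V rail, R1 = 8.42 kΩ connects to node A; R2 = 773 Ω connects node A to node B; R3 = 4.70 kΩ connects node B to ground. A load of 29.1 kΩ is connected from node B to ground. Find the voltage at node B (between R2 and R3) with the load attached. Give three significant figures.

At node B, R3 is in parallel with the load: R3‖R_L = 4046 Ω.
Below node A the resistance is R2 + (R3‖R_L) = 4819 Ω, so V_A = 14.8 × 4819/13240 = 5.388 V.
Then V_B = V_A × (R3‖R_L)/(R2 + R3‖R_L) = 5.388 × 4046/4819 = 4.52 V.

V ≈ 4.52 V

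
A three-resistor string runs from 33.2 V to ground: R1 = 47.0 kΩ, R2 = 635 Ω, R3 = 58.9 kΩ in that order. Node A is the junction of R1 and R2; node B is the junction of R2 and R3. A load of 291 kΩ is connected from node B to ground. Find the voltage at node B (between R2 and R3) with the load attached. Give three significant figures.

At node B, R3 is in parallel with the load: R3‖R_L = 48990 Ω.
Below node A the resistance is R2 + (R3‖R_L) = 49620 Ω, so V_A = 33.2 × 49620/96620 = 17.05 V.
Then V_B = V_A × (R3‖R_L)/(R2 + R3‖R_L) = 17.05 × 48990/49620 = 16.8 V.

V ≈ 16.8 V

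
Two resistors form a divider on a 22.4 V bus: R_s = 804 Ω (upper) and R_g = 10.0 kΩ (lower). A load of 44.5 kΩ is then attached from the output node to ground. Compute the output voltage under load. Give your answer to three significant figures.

The load sits in parallel with R_g: R_g‖R_L = (10000 × 44500) / (10000 + 44500) = 8165 Ω.
V_out = 22.4 × 8165 / (804 + 8165) = 22.4 × 8165/8969 = 20.4 V.
(Unloaded it would have been 20.7 V.)

V_out ≈ 20.4 V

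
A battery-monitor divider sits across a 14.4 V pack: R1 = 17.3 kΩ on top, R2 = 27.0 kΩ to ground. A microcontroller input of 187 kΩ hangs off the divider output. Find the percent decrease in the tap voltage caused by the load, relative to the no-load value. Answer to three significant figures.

The divider's output (Thévenin) resistance is R1‖R2 = 10.54 kΩ.
Fractional drop under load = R_th/(R_th + R_L) = 10.54 / (10.54 + 187) = 0.05338.
So the output falls by 5.34 %.

5.34 %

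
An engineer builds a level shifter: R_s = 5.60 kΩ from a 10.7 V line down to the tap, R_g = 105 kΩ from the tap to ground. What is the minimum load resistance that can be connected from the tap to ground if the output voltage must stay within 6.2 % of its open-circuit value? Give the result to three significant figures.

Output resistance R_th = R_s‖R_g = (5.60 × 105)/110.6 = 5.316 kΩ.
The fractional drop is R_th/(R_th + R_L); requiring this ≤ 0.0620 gives R_L ≥ R_th(1/0.0620 − 1) = 5.316 × 15.13 = 80.4 kΩ.

R_L(min) ≈ 80.4 kΩ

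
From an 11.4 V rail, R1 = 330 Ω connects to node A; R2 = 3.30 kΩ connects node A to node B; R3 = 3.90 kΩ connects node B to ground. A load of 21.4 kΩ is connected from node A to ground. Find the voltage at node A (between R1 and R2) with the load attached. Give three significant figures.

V ≈ 10.7 V

Below node A the series string R2+R3 = 7200 Ω sits in parallel with the 21400 Ω load: 5387 Ω.
V_A = 11.4 × 5387/(330 + 5387) = 10.7 V.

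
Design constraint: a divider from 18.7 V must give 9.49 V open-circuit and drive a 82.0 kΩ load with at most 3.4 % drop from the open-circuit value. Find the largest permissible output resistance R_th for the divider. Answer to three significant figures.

R_th ≤ 2.89 kΩ

Loading drop = R_th/(R_th + R_L) ≤ 0.0340, so R_th ≤ R_L · ε/(1−ε) = 82.0 kΩ × 0.0340/0.9660 = 2.89 kΩ.
(Any R1, R2 with R2/(R1+R2) = 0.507 and R1‖R2 ≤ 2.89 kΩ will meet the spec.)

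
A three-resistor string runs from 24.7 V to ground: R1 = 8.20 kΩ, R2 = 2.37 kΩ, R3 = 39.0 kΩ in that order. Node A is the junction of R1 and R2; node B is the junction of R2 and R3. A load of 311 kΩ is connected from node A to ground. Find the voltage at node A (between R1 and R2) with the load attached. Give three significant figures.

Below node A the series string R2+R3 = 41.37 kΩ sits in parallel with the 311 kΩ load: 36.51 kΩ.
V_A = 24.7 × 36.51/(8.20 + 36.51) = 20.2 V.

V ≈ 20.2 V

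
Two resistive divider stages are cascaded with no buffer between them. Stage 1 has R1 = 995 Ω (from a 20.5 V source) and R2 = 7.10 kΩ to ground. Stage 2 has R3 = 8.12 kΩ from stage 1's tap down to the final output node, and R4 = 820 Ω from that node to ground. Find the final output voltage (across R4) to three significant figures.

V_out ≈ 1.50 V

Stage 2 presents R3+R4 = 8940 Ω as a load on stage 1's tap.
Stage 1's lower leg becomes R2‖(R3+R4) = 3957 Ω, so V_mid = 20.5 × 3957/4952 = 16.38 V.
Stage 2 is itself unloaded: V_out = V_mid × R4/(R3+R4) = 16.38 × 820/8940 = 1.50 V.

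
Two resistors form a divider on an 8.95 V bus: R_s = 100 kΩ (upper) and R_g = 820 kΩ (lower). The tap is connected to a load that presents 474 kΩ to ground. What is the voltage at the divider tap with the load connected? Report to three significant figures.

V_out ≈ 6.71 V

The load sits in parallel with R_g: R_g‖R_L = (820 × 474) / (820 + 474) = 300.4 kΩ.
V_out = 8.95 × 300.4 / (100 + 300.4) = 8.95 × 300.4/400.4 = 6.71 V.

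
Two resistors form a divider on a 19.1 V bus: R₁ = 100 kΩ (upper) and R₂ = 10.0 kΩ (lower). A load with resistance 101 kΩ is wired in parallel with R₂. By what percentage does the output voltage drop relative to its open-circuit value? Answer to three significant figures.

The divider's output (Thévenin) resistance is R₁‖R₂ = 9.091 kΩ.
Fractional drop under load = R_th/(R_th + R_L) = 9.091 / (9.091 + 101) = 0.08258.
So the output falls by 8.26 %.

8.26 %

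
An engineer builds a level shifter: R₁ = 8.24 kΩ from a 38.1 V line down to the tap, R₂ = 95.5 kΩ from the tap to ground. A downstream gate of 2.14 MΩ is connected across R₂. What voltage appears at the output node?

The load sits in parallel with R₂: R₂‖R_L = (95.5 × 2140) / (95.5 + 2140) = 91.42 kΩ.
V_out = 38.1 × 91.42 / (8.24 + 91.42) = 38.1 × 91.42/99.66 = 34.9 V.
(Unloaded it would have been 35.1 V.)

V_out ≈ 34.9 V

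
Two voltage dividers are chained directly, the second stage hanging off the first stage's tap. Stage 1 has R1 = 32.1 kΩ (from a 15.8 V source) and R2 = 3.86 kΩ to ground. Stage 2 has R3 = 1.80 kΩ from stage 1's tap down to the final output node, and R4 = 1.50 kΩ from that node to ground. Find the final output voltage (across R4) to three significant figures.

Stage 2 presents R3+R4 = 3.300 kΩ as a load on stage 1's tap.
Stage 1's lower leg becomes R2‖(R3+R4) = 1.779 kΩ, so V_mid = 15.8 × 1.779/33.88 = 0.8297 V.
Stage 2 is itself unloaded: V_out = V_mid × R4/(R3+R4) = 0.8297 × 1.50/3.300 = 0.377 V.

V_out ≈ 0.377 V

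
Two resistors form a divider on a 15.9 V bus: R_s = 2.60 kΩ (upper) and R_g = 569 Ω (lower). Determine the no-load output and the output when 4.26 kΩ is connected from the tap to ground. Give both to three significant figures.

Unloaded: 2.85 V; loaded: 2.57 V

Open-circuit: V = 15.9 × 569/(2600 + 569) = 2.85 V.
With the load, R_g becomes R_g‖R_L = 502.0 Ω, so V = 15.9 × 502.0/3102 = 2.57 V.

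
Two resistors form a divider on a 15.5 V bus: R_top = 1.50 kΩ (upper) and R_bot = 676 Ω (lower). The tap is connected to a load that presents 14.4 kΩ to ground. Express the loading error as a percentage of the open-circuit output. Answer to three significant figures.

The divider's output (Thévenin) resistance is R_top‖R_bot = 466.0 Ω.
Fractional drop under load = R_th/(R_th + R_L) = 466.0 / (466.0 + 14400) = 0.03135.
So the output falls by 3.13 %.

3.13 %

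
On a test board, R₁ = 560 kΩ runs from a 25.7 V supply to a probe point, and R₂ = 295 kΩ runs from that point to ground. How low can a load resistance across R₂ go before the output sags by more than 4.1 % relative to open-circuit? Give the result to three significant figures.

Output resistance R_th = R₁‖R₂ = (560 × 295)/855.0 = 193.2 kΩ.
The fractional drop is R_th/(R_th + R_L); requiring this ≤ 0.0410 gives R_L ≥ R_th(1/0.0410 − 1) = 193.2 × 23.39 = 4.52 MΩ.

R_L(min) ≈ 4.52 MΩ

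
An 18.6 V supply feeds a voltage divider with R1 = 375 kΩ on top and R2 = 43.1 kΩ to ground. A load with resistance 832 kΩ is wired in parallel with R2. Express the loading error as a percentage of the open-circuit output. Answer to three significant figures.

The divider's output (Thévenin) resistance is R1‖R2 = 38.66 kΩ.
Fractional drop under load = R_th/(R_th + R_L) = 38.66 / (38.66 + 832) = 0.04440.
So the output falls by 4.44 %.

4.44 %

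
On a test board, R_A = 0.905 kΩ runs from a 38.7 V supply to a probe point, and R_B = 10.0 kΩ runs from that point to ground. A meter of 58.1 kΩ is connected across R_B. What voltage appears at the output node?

V_out ≈ 35.0 V

The load sits in parallel with R_B: R_B‖R_L = (10000 × 58100) / (10000 + 58100) = 8532 Ω.
V_out = 38.7 × 8532 / (905 + 8532) = 38.7 × 8532/9437 = 35.0 V.
(Unloaded it would have been 35.5 V.)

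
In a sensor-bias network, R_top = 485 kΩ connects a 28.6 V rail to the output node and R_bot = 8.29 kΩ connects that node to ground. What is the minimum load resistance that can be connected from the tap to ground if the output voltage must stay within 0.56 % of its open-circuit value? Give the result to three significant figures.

Output resistance R_th = R_top‖R_bot = (485 × 8.29)/493.3 = 8.151 kΩ.
The fractional drop is R_th/(R_th + R_L); requiring this ≤ 0.00560 gives R_L ≥ R_th(1/0.00560 − 1) = 8.151 × 177.6 = 1.45 MΩ.

R_L(min) ≈ 1.45 MΩ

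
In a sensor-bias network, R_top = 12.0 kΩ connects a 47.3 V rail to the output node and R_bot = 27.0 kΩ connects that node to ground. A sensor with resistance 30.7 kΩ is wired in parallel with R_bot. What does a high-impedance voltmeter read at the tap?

The load sits in parallel with R_bot: R_bot‖R_L = (27.0 × 30.7) / (27.0 + 30.7) = 14.37 kΩ.
V_out = 47.3 × 14.37 / (12.0 + 14.37) = 47.3 × 14.37/26.37 = 25.8 V.

V_out ≈ 25.8 V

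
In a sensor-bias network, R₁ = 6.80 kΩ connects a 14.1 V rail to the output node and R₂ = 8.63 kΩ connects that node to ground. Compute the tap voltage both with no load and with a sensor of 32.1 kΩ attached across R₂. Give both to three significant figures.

Open-circuit: V = 14.1 × 8.63/(6.80 + 8.63) = 7.89 V.
With the load, R₂ becomes R₂‖R_L = 6.801 kΩ, so V = 14.1 × 6.801/13.60 = 7.05 V.

Unloaded: 7.89 V; loaded: 7.05 V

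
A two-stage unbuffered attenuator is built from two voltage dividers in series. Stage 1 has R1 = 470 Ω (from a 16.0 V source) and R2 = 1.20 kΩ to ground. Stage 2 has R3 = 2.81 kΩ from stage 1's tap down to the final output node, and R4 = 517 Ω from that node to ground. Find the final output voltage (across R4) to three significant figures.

Stage 2 presents R3+R4 = 3327 Ω as a load on stage 1's tap.
Stage 1's lower leg becomes R2‖(R3+R4) = 881.9 Ω, so V_mid = 16.0 × 881.9/1352 = 10.44 V.
Stage 2 is itself unloaded: V_out = V_mid × R4/(R3+R4) = 10.44 × 517/3327 = 1.62 V.

V_out ≈ 1.62 V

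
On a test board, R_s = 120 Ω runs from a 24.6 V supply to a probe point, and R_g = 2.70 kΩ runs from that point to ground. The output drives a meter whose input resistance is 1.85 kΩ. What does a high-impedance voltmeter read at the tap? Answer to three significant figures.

V_out ≈ 22.2 V

The load sits in parallel with R_g: R_g‖R_L = (2700 × 1850) / (2700 + 1850) = 1098 Ω.
V_out = 24.6 × 1098 / (120 + 1098) = 24.6 × 1098/1218 = 22.2 V.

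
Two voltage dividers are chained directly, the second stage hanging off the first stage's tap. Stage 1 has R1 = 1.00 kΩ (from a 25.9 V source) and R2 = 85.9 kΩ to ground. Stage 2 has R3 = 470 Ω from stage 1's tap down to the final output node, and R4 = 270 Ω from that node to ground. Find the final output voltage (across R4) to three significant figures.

Stage 2 presents R3+R4 = 740.0 Ω as a load on stage 1's tap.
Stage 1's lower leg becomes R2‖(R3+R4) = 733.7 Ω, so V_mid = 25.9 × 733.7/1734 = 10.96 V.
Stage 2 is itself unloaded: V_out = V_mid × R4/(R3+R4) = 10.96 × 270/740.0 = 4.00 V.

V_out ≈ 4.00 V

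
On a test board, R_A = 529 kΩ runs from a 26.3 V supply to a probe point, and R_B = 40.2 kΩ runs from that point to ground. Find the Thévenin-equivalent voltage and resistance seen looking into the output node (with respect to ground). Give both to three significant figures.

V_th is the open-circuit tap voltage: 26.3 × 40.2/(529 + 40.2) = 1.86 V.
With the supply zeroed, R_A and R_B appear in parallel from the tap: R_th = R_A‖R_B = (529 × 40.2)/569.2 = 37.4 kΩ.

V_th = 1.86 V, R_th = 37.4 kΩ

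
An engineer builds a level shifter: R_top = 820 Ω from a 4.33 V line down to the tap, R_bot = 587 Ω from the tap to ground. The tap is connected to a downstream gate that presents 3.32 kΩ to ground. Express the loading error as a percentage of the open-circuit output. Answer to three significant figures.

9.34 %

The divider's output (Thévenin) resistance is R_top‖R_bot = 342.1 Ω.
Fractional drop under load = R_th/(R_th + R_L) = 342.1 / (342.1 + 3320) = 0.09342.
So the output falls by 9.34 %.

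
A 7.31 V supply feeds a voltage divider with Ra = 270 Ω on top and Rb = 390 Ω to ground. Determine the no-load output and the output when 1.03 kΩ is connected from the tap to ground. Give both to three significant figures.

Unloaded: 4.32 V; loaded: 3.74 V

Open-circuit: V = 7.31 × 390/(270 + 390) = 4.32 V.
With the load, Rb becomes Rb‖R_L = 282.9 Ω, so V = 7.31 × 282.9/552.9 = 3.74 V.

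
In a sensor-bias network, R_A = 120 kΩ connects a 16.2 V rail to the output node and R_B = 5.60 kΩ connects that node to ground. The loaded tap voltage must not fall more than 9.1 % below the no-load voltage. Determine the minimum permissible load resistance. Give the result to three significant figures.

Output resistance R_th = R_A‖R_B = (120 × 5.60)/125.6 = 5.350 kΩ.
The fractional drop is R_th/(R_th + R_L); requiring this ≤ 0.0910 gives R_L ≥ R_th(1/0.0910 − 1) = 5.350 × 9.989 = 53.4 kΩ.

R_L(min) ≈ 53.4 kΩ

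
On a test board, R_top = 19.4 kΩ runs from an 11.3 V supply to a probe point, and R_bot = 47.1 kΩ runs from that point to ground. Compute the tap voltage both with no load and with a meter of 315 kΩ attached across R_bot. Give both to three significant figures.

Unloaded: 8.00 V; loaded: 7.67 V

Open-circuit: V = 11.3 × 47.1/(19.4 + 47.1) = 8.00 V.
With the load, R_bot becomes R_bot‖R_L = 40.97 kΩ, so V = 11.3 × 40.97/60.37 = 7.67 V.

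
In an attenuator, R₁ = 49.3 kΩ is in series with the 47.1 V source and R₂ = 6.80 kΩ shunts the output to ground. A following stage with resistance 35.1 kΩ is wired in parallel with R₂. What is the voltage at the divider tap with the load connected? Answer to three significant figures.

The load sits in parallel with R₂: R₂‖R_L = (6.80 × 35.1) / (6.80 + 35.1) = 5.696 kΩ.
V_out = 47.1 × 5.696 / (49.3 + 5.696) = 47.1 × 5.696/55.00 = 4.88 V.

V_out ≈ 4.88 V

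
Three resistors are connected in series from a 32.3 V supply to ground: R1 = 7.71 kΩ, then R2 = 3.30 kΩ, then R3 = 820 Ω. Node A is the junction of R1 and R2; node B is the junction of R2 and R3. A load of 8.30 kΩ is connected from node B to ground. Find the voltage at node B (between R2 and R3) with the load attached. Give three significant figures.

At node B, R3 is in parallel with the load: R3‖R_L = 746.3 Ω.
Below node A the resistance is R2 + (R3‖R_L) = 4046 Ω, so V_A = 32.3 × 4046/11760 = 11.12 V.
Then V_B = V_A × (R3‖R_L)/(R2 + R3‖R_L) = 11.12 × 746.3/4046 = 2.05 V.

V ≈ 2.05 V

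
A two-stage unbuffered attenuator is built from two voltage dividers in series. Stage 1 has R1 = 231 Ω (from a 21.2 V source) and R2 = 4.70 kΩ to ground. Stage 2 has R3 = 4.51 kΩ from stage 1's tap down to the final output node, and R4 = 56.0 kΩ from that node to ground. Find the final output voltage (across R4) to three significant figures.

V_out ≈ 18.6 V

Stage 2 presents R3+R4 = 60510 Ω as a load on stage 1's tap.
Stage 1's lower leg becomes R2‖(R3+R4) = 4361 Ω, so V_mid = 21.2 × 4361/4592 = 20.13 V.
Stage 2 is itself unloaded: V_out = V_mid × R4/(R3+R4) = 20.13 × 56000/60510 = 18.6 V.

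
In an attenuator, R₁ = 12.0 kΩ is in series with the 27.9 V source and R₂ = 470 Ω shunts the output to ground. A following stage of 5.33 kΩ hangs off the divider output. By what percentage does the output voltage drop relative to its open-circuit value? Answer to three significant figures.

7.82 %

The divider's output (Thévenin) resistance is R₁‖R₂ = 452.3 Ω.
Fractional drop under load = R_th/(R_th + R_L) = 452.3 / (452.3 + 5330) = 0.07822.
So the output falls by 7.82 %.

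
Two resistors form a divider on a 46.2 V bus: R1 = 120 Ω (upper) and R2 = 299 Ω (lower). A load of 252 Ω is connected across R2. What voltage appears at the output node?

The load sits in parallel with R2: R2‖R_L = (299 × 252) / (299 + 252) = 136.7 Ω.
V_out = 46.2 × 136.7 / (120 + 136.7) = 46.2 × 136.7/256.7 = 24.6 V.
(Unloaded it would have been 33.0 V.)

V_out ≈ 24.6 V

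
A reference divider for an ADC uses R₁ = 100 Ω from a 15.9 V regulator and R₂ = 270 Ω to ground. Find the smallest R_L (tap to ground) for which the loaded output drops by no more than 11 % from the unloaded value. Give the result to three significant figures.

Output resistance R_th = R₁‖R₂ = (100 × 270)/370.0 = 72.97 Ω.
The fractional drop is R_th/(R_th + R_L); requiring this ≤ 0.110 gives R_L ≥ R_th(1/0.110 − 1) = 72.97 × 8.091 = 590 Ω.

R_L(min) ≈ 590 Ω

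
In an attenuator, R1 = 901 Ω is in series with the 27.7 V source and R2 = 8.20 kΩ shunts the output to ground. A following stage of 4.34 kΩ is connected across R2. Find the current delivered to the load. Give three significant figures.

R2‖R_L = 2838 Ω; V_out = 27.7 × 2838/3739 = 21.02 V.
I_L = V_out / R_L = 21.02 / 4.34 kΩ = 4.84 mA.

I_L ≈ 4.84 mA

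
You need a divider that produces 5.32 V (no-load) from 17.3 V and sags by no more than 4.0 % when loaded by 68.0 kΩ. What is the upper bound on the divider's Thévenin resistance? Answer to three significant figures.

R_th ≤ 2.83 kΩ

Loading drop = R_th/(R_th + R_L) ≤ 0.0400, so R_th ≤ R_L · ε/(1−ε) = 68.0 kΩ × 0.0400/0.9600 = 2.83 kΩ.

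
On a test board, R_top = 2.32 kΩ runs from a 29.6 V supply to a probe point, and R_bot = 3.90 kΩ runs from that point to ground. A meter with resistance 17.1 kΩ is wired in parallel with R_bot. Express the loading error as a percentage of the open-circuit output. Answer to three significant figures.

The divider's output (Thévenin) resistance is R_top‖R_bot = 1.455 kΩ.
Fractional drop under load = R_th/(R_th + R_L) = 1.455 / (1.455 + 17.1) = 0.07840.
So the output falls by 7.84 %.

7.84 %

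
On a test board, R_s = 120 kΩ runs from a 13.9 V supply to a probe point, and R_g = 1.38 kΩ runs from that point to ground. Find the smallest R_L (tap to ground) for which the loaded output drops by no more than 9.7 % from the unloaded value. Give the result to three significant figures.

Output resistance R_th = R_s‖R_g = (120 × 1.38)/121.4 = 1.364 kΩ.
The fractional drop is R_th/(R_th + R_L); requiring this ≤ 0.0970 gives R_L ≥ R_th(1/0.0970 − 1) = 1.364 × 9.309 = 12.7 kΩ.

R_L(min) ≈ 12.7 kΩ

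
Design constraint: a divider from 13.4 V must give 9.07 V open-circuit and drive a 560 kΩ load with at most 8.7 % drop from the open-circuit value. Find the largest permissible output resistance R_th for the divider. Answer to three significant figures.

Loading drop = R_th/(R_th + R_L) ≤ 0.0870, so R_th ≤ R_L · ε/(1−ε) = 560 kΩ × 0.0870/0.9130 = 53.4 kΩ.
(Any R1, R2 with R2/(R1+R2) = 0.677 and R1‖R2 ≤ 53.4 kΩ will meet the spec.)

R_th ≤ 53.4 kΩ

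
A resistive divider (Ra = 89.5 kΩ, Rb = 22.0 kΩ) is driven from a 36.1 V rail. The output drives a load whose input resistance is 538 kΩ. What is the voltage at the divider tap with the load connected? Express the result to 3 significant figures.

V_out ≈ 6.90 V

The load sits in parallel with Rb: Rb‖R_L = (22.0 × 538) / (22.0 + 538) = 21.14 kΩ.
V_out = 36.1 × 21.14 / (89.5 + 21.14) = 36.1 × 21.14/110.6 = 6.90 V.
(Unloaded it would have been 7.12 V.)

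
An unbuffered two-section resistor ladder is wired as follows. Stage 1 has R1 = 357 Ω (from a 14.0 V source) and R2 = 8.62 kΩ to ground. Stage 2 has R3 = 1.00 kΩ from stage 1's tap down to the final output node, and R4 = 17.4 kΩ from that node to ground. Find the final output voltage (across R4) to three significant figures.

Stage 2 presents R3+R4 = 18400 Ω as a load on stage 1's tap.
Stage 1's lower leg becomes R2‖(R3+R4) = 5870 Ω, so V_mid = 14.0 × 5870/6227 = 13.20 V.
Stage 2 is itself unloaded: V_out = V_mid × R4/(R3+R4) = 13.20 × 17400/18400 = 12.5 V.

V_out ≈ 12.5 V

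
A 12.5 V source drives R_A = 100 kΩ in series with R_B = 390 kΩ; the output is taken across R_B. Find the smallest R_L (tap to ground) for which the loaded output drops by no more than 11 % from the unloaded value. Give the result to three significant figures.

R_L(min) ≈ 644 kΩ

Output resistance R_th = R_A‖R_B = (100 × 390)/490.0 = 79.59 kΩ.
The fractional drop is R_th/(R_th + R_L); requiring this ≤ 0.110 gives R_L ≥ R_th(1/0.110 − 1) = 79.59 × 8.091 = 644 kΩ.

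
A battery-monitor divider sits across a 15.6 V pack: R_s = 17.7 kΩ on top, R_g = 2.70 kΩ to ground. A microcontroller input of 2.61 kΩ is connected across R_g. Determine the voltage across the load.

The load sits in parallel with R_g: R_g‖R_L = (2.70 × 2.61) / (2.70 + 2.61) = 1.327 kΩ.
V_out = 15.6 × 1.327 / (17.7 + 1.327) = 15.6 × 1.327/19.03 = 1.09 V.

V_out ≈ 1.09 V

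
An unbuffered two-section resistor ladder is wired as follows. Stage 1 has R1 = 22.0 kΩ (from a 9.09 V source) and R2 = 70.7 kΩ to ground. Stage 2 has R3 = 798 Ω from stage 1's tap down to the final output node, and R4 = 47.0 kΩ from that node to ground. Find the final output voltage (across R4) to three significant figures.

V_out ≈ 5.05 V

Stage 2 presents R3+R4 = 47800 Ω as a load on stage 1's tap.
Stage 1's lower leg becomes R2‖(R3+R4) = 28520 Ω, so V_mid = 9.09 × 28520/50520 = 5.131 V.
Stage 2 is itself unloaded: V_out = V_mid × R4/(R3+R4) = 5.131 × 47000/47800 = 5.05 V.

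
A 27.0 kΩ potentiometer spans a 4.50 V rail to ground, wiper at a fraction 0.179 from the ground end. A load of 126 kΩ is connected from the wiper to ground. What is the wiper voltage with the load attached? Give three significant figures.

V ≈ 0.781 V

The wiper splits the pot into (1−α)R = 22.17 kΩ above and αR = 4.833 kΩ below.
Lower section ‖ load = 4.654 kΩ.
V_wiper = 4.50 × 4.654/(22.17 + 4.654) = 0.781 V.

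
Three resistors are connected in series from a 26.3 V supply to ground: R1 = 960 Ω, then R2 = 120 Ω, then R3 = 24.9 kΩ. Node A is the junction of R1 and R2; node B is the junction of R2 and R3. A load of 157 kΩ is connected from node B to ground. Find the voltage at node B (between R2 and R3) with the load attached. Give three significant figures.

At node B, R3 is in parallel with the load: R3‖R_L = 21490 Ω.
Below node A the resistance is R2 + (R3‖R_L) = 21610 Ω, so V_A = 26.3 × 21610/22570 = 25.18 V.
Then V_B = V_A × (R3‖R_L)/(R2 + R3‖R_L) = 25.18 × 21490/21610 = 25.0 V.

V ≈ 25.0 V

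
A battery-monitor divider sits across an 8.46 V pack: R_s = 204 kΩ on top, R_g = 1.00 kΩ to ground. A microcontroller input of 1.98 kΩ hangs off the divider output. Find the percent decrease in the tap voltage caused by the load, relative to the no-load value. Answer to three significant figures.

33.4 %

The divider's output (Thévenin) resistance is R_s‖R_g = 0.9951 kΩ.
Fractional drop under load = R_th/(R_th + R_L) = 0.9951 / (0.9951 + 1.98) = 0.3345.
So the output falls by 33.4 %.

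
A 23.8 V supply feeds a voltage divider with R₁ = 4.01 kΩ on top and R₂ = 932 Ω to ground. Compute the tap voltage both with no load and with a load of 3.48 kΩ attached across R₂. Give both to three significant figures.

Open-circuit: V = 23.8 × 932/(4010 + 932) = 4.49 V.
With the load, R₂ becomes R₂‖R_L = 735.1 Ω, so V = 23.8 × 735.1/4745 = 3.69 V.

Unloaded: 4.49 V; loaded: 3.69 V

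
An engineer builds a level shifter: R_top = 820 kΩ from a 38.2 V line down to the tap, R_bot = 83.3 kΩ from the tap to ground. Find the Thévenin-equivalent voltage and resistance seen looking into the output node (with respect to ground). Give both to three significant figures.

V_th = 3.52 V, R_th = 75.6 kΩ

V_th is the open-circuit tap voltage: 38.2 × 83.3/(820 + 83.3) = 3.52 V.
With the supply zeroed, R_top and R_bot appear in parallel from the tap: R_th = R_top‖R_bot = (820 × 83.3)/903.3 = 75.6 kΩ.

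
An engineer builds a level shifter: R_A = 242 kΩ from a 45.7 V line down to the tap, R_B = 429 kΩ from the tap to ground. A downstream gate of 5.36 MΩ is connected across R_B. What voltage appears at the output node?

The load sits in parallel with R_B: R_B‖R_L = (429 × 5360) / (429 + 5360) = 397.2 kΩ.
V_out = 45.7 × 397.2 / (242 + 397.2) = 45.7 × 397.2/639.2 = 28.4 V.
(Unloaded it would have been 29.2 V.)

V_out ≈ 28.4 V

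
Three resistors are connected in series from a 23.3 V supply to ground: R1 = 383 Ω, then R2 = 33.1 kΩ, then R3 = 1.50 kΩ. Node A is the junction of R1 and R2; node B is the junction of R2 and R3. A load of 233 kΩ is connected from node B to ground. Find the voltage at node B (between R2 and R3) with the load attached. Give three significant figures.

At node B, R3 is in parallel with the load: R3‖R_L = 1490 Ω.
Below node A the resistance is R2 + (R3‖R_L) = 34590 Ω, so V_A = 23.3 × 34590/34970 = 23.04 V.
Then V_B = V_A × (R3‖R_L)/(R2 + R3‖R_L) = 23.04 × 1490/34590 = 0.993 V.

V ≈ 0.993 V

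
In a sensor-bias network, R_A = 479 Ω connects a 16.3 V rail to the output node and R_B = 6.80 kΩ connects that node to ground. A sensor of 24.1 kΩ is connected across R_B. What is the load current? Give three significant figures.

R_B‖R_L = 5304 Ω; V_out = 16.3 × 5304/5783 = 14.95 V.
I_L = V_out / R_L = 14.95 / 24.1 kΩ = 0.620 mA.

I_L ≈ 0.620 mA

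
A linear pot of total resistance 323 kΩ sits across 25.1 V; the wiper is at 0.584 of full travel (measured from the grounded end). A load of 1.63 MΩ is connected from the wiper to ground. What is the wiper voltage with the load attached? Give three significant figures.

The wiper splits the pot into (1−α)R = 134.4 kΩ above and αR = 188.6 kΩ below.
Lower section ‖ load = 169.1 kΩ.
V_wiper = 25.1 × 169.1/(134.4 + 169.1) = 14.0 V.

V ≈ 14.0 V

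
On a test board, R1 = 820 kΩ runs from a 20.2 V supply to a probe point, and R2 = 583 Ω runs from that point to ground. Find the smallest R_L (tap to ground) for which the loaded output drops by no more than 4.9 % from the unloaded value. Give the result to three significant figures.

R_L(min) ≈ 11.3 kΩ

Output resistance R_th = R1‖R2 = (820000 × 583)/820600 = 582.6 Ω.
The fractional drop is R_th/(R_th + R_L); requiring this ≤ 0.0490 gives R_L ≥ R_th(1/0.0490 − 1) = 582.6 × 19.41 = 11.3 kΩ.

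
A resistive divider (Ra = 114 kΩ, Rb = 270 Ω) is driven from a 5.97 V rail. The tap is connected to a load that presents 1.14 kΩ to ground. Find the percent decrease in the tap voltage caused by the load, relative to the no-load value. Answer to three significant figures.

19.1 %

The divider's output (Thévenin) resistance is Ra‖Rb = 269.4 Ω.
Fractional drop under load = R_th/(R_th + R_L) = 269.4 / (269.4 + 1140) = 0.1911.
So the output falls by 19.1 %.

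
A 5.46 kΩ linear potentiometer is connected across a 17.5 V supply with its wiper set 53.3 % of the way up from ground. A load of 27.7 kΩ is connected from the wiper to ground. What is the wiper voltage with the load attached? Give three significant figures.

The wiper splits the pot into (1−α)R = 2.550 kΩ above and αR = 2.910 kΩ below.
Lower section ‖ load = 2.634 kΩ.
V_wiper = 17.5 × 2.634/(2.550 + 2.634) = 8.89 V.

V ≈ 8.89 V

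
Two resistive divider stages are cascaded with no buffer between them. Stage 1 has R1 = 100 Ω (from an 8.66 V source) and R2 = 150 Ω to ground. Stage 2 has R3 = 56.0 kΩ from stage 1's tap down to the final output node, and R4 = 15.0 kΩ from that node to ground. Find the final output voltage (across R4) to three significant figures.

V_out ≈ 1.10 V

Stage 2 presents R3+R4 = 71000 Ω as a load on stage 1's tap.
Stage 1's lower leg becomes R2‖(R3+R4) = 149.7 Ω, so V_mid = 8.66 × 149.7/249.7 = 5.192 V.
Stage 2 is itself unloaded: V_out = V_mid × R4/(R3+R4) = 5.192 × 15000/71000 = 1.10 V.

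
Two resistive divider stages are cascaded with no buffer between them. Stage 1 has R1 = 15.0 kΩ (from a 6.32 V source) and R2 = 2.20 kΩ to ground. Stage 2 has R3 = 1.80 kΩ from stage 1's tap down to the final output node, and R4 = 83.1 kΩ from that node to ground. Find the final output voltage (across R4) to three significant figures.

V_out ≈ 0.774 V

Stage 2 presents R3+R4 = 84.90 kΩ as a load on stage 1's tap.
Stage 1's lower leg becomes R2‖(R3+R4) = 2.144 kΩ, so V_mid = 6.32 × 2.144/17.14 = 0.7905 V.
Stage 2 is itself unloaded: V_out = V_mid × R4/(R3+R4) = 0.7905 × 83.1/84.90 = 0.774 V.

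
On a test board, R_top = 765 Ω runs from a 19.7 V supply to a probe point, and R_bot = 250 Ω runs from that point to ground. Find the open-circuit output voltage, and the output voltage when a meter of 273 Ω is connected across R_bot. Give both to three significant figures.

Open-circuit: V = 19.7 × 250/(765 + 250) = 4.85 V.
With the load, R_bot becomes R_bot‖R_L = 130.5 Ω, so V = 19.7 × 130.5/895.5 = 2.87 V.

Unloaded: 4.85 V; loaded: 2.87 V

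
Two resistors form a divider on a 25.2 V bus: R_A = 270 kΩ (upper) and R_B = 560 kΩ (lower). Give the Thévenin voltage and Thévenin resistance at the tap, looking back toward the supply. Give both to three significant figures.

V_th is the open-circuit tap voltage: 25.2 × 560/(270 + 560) = 17.0 V.
With the supply zeroed, R_A and R_B appear in parallel from the tap: R_th = R_A‖R_B = (270 × 560)/830.0 = 182 kΩ.

V_th = 17.0 V, R_th = 182 kΩ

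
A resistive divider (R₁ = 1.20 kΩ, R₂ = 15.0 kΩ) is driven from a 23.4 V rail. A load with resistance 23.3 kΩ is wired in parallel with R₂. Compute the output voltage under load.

The load sits in parallel with R₂: R₂‖R_L = (15.0 × 23.3) / (15.0 + 23.3) = 9.125 kΩ.
V_out = 23.4 × 9.125 / (1.20 + 9.125) = 23.4 × 9.125/10.33 = 20.7 V.
(Unloaded it would have been 21.7 V.)

V_out ≈ 20.7 V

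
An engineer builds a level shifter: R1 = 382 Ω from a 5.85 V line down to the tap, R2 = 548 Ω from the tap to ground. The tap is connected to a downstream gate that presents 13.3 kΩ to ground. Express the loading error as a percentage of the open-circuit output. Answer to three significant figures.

1.66 %

The divider's output (Thévenin) resistance is R1‖R2 = 225.1 Ω.
Fractional drop under load = R_th/(R_th + R_L) = 225.1 / (225.1 + 13300) = 0.01664.
So the output falls by 1.66 %.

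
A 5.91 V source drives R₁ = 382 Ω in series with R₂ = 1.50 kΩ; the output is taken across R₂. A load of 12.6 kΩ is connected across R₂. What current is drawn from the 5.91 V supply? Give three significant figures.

I ≈ 3.43 mA

R₂‖R_L = 1340 Ω, so the source sees R₁ + R₂‖R_L = 1722 Ω.
I = 5.91 V / 1722 Ω = 3.43 mA.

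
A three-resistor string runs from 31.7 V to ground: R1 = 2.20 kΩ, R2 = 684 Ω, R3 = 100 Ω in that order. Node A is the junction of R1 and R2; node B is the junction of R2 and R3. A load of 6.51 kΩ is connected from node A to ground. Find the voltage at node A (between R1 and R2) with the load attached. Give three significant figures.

V ≈ 7.65 V

Below node A the series string R2+R3 = 784.0 Ω sits in parallel with the 6510 Ω load: 699.7 Ω.
V_A = 31.7 × 699.7/(2200 + 699.7) = 7.65 V.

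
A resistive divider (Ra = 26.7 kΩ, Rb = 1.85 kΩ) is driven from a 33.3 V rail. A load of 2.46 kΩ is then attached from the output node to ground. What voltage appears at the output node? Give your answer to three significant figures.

The load sits in parallel with Rb: Rb‖R_L = (1.85 × 2.46) / (1.85 + 2.46) = 1.056 kΩ.
V_out = 33.3 × 1.056 / (26.7 + 1.056) = 33.3 × 1.056/27.76 = 1.27 V.
(Unloaded it would have been 2.16 V.)

V_out ≈ 1.27 V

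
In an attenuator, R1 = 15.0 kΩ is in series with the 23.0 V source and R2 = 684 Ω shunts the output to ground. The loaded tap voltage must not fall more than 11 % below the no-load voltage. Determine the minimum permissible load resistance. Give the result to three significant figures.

Output resistance R_th = R1‖R2 = (15000 × 684)/15680 = 654.2 Ω.
The fractional drop is R_th/(R_th + R_L); requiring this ≤ 0.110 gives R_L ≥ R_th(1/0.110 − 1) = 654.2 × 8.091 = 5.29 kΩ.

R_L(min) ≈ 5.29 kΩ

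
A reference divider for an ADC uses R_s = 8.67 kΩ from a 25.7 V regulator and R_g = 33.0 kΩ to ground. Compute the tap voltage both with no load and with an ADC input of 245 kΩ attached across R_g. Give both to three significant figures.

Unloaded: 20.4 V; loaded: 19.8 V

Open-circuit: V = 25.7 × 33.0/(8.67 + 33.0) = 20.4 V.
With the load, R_g becomes R_g‖R_L = 29.08 kΩ, so V = 25.7 × 29.08/37.75 = 19.8 V.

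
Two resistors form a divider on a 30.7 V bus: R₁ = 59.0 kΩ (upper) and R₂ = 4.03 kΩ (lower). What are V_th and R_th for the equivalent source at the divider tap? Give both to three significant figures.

V_th = 1.96 V, R_th = 3.77 kΩ

V_th is the open-circuit tap voltage: 30.7 × 4.03/(59.0 + 4.03) = 1.96 V.
With the supply zeroed, R₁ and R₂ appear in parallel from the tap: R_th = R₁‖R₂ = (59.0 × 4.03)/63.03 = 3.77 kΩ.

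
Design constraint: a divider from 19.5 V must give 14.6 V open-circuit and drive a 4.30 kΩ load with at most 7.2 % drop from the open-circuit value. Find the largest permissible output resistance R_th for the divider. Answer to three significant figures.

R_th ≤ 334 Ω

Loading drop = R_th/(R_th + R_L) ≤ 0.0720, so R_th ≤ R_L · ε/(1−ε) = 4.30 kΩ × 0.0720/0.9280 = 334 Ω.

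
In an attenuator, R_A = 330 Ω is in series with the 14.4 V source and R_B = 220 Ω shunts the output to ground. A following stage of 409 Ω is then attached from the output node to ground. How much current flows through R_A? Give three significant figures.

R_B‖R_L = 143.1 Ω, so the source sees R_A + R_B‖R_L = 473.1 Ω.
I = 14.4 V / 473.1 Ω = 30.4 mA.

I ≈ 30.4 mA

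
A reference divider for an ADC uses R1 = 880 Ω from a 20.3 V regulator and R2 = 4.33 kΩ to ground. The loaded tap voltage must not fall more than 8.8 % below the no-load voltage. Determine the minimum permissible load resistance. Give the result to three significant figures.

Output resistance R_th = R1‖R2 = (880 × 4330)/5210 = 731.4 Ω.
The fractional drop is R_th/(R_th + R_L); requiring this ≤ 0.0880 gives R_L ≥ R_th(1/0.0880 − 1) = 731.4 × 10.36 = 7.58 kΩ.

R_L(min) ≈ 7.58 kΩ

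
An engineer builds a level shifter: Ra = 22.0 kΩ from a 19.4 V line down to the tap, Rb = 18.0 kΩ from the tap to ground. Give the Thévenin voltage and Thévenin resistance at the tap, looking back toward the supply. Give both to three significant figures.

V_th = 8.73 V, R_th = 9.90 kΩ

V_th is the open-circuit tap voltage: 19.4 × 18.0/(22.0 + 18.0) = 8.73 V.
With the supply zeroed, Ra and Rb appear in parallel from the tap: R_th = Ra‖Rb = (22.0 × 18.0)/40.00 = 9.90 kΩ.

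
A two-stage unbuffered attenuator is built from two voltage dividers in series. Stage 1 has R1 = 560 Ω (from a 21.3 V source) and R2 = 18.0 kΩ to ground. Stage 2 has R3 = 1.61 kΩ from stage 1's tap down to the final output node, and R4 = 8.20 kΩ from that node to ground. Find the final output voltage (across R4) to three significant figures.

Stage 2 presents R3+R4 = 9810 Ω as a load on stage 1's tap.
Stage 1's lower leg becomes R2‖(R3+R4) = 6350 Ω, so V_mid = 21.3 × 6350/6910 = 19.57 V.
Stage 2 is itself unloaded: V_out = V_mid × R4/(R3+R4) = 19.57 × 8200/9810 = 16.4 V.

V_out ≈ 16.4 V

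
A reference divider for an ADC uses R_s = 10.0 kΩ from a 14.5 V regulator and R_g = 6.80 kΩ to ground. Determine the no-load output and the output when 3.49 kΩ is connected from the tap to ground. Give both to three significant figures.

Open-circuit: V = 14.5 × 6.80/(10.0 + 6.80) = 5.87 V.
With the load, R_g becomes R_g‖R_L = 2.306 kΩ, so V = 14.5 × 2.306/12.31 = 2.72 V.

Unloaded: 5.87 V; loaded: 2.72 V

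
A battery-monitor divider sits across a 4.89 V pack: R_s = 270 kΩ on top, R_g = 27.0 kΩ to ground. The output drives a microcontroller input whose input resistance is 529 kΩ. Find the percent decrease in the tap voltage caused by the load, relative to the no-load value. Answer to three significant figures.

The divider's output (Thévenin) resistance is R_s‖R_g = 24.55 kΩ.
Fractional drop under load = R_th/(R_th + R_L) = 24.55 / (24.55 + 529) = 0.04434.
So the output falls by 4.43 %.

4.43 %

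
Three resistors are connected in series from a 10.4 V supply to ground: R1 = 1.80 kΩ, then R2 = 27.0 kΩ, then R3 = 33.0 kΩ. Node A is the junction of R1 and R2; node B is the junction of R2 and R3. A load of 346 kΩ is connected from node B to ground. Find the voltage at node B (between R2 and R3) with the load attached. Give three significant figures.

At node B, R3 is in parallel with the load: R3‖R_L = 30.13 kΩ.
Below node A the resistance is R2 + (R3‖R_L) = 57.13 kΩ, so V_A = 10.4 × 57.13/58.93 = 10.08 V.
Then V_B = V_A × (R3‖R_L)/(R2 + R3‖R_L) = 10.08 × 30.13/57.13 = 5.32 V.

V ≈ 5.32 V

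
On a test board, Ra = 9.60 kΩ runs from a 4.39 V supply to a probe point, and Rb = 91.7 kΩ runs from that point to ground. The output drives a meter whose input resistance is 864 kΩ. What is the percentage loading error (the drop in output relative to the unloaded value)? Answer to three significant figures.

The divider's output (Thévenin) resistance is Ra‖Rb = 8.690 kΩ.
Fractional drop under load = R_th/(R_th + R_L) = 8.690 / (8.690 + 864) = 0.009958.
So the output falls by 0.996 %.

0.996 %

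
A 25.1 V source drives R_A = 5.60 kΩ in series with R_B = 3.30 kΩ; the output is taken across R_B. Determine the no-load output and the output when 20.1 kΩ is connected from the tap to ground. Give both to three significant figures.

Open-circuit: V = 25.1 × 3.30/(5.60 + 3.30) = 9.31 V.
With the load, R_B becomes R_B‖R_L = 2.835 kΩ, so V = 25.1 × 2.835/8.435 = 8.44 V.

Unloaded: 9.31 V; loaded: 8.44 V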